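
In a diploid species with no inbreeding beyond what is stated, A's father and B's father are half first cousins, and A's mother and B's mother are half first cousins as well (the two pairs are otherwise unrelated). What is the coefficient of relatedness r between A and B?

0.03125

Independent pedigree routes through distinct common ancestors add.
A and B are related in two ways: half second cousins through their fathers (r = 1/64) and half second cousins through their mothers (r = 1/64).
r = 1/64 + 1/64 = 1/32 = 0.03125.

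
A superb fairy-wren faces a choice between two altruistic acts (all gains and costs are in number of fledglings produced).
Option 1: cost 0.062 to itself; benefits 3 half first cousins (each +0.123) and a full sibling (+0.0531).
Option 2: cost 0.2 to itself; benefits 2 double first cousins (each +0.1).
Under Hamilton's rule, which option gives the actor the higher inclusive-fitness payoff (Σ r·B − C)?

Option 1: r to a half first cousin = 0.0625.
Option 1: r to a full sibling = 0.5.
Option 1: Σ r·B − C = (3·0.0625·0.123 + 1·0.5·0.0531) − 0.062 = -0.0123875.
Option 2: r to a double first cousin = 0.25.
Option 2: Σ r·B − C = (2·0.25·0.1) − 0.2 = -0.15.
Option 1 has the higher net inclusive-fitness payoff.

Option 1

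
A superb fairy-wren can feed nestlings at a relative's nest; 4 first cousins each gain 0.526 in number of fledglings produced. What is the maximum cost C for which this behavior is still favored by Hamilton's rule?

r to a first cousin = 1/8 (first cousins share one grandparent pair — two paths of length 4: r = 2·(1/2)^4 = 1/8).
Hamilton's rule: n·r·B > C, so the trait is favored while C < n·r·B = 4·0.125·0.526 = 0.263.

0.263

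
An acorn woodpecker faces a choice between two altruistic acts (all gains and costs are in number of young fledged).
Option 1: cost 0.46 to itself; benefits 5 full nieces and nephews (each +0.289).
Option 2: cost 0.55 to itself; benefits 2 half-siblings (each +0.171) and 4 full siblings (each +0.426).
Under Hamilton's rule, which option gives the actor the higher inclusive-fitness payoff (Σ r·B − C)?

Option 2

Option 1: r to a full niece or nephew = 0.25.
Option 1: Σ r·B − C = (5·0.25·0.289) − 0.46 = -0.09875.
Option 2: r to a half-sibling = 0.25.
Option 2: r to a full sibling = 0.5.
Option 2: Σ r·B − C = (2·0.25·0.171 + 4·0.5·0.426) − 0.55 = 0.3875.
Option 2 has the higher net inclusive-fitness payoff.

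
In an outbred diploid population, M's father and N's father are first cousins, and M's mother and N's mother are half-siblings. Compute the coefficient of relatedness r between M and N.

0.09375

Wright's path rule: contributions from independent ancestry routes add.
M and N are related in two ways: second cousins through their fathers (r = 1/32) and half first cousins through their mothers (r = 1/16).
r = 1/32 + 1/16 = 0.09375.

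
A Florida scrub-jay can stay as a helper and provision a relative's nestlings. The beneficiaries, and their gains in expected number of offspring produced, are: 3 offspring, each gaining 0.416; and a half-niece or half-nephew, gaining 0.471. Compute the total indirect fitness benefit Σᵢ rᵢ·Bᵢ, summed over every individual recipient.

r to an offspring = 1/2 (one parent–offspring link: r = (1/2)^1 = 1/2).
r to a half-niece or half-nephew = 1/8 (half-aunt/uncle↔niece/nephew: one path of length 3: r = (1/2)^3 = 1/8).
Summing one r·B term per recipient: 3·0.5·0.416 + 1·0.125·0.471 = 0.682875.

0.682875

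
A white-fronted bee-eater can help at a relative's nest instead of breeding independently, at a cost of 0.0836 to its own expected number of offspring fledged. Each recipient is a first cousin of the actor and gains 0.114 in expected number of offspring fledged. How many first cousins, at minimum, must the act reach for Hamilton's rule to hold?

r to a first cousin = 0.125 (first cousins share one grandparent pair — two paths of length 4: r = 2·(1/2)^4 = 1/8).
Hamilton's rule: n·r·B > C  ⇒  n > C/(r·B) = 0.0836/(0.125·0.114) = 5.867.
The smallest integer exceeding 5.867 is 6.

6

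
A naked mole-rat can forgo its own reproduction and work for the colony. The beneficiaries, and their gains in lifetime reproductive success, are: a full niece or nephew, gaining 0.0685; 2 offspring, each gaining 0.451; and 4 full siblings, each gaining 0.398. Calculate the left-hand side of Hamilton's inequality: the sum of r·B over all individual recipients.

r to a full niece or nephew = 0.25 (full aunt/uncle↔niece/nephew: two paths of length 3 through the shared grandparent pair: r = 2·(1/2)^3 = 1/4).
r to an offspring = 1/2 (one parent–offspring link: r = (1/2)^1 = 1/2).
r to a full sibling = 1/2 (full sibs share both parents — two paths of length 2: r = 2·(1/2)^2 = 1/2).
Summing one r·B term per recipient: 1·0.25·0.0685 + 2·0.5·0.451 + 4·0.5·0.398 = 1.264125.

1.264125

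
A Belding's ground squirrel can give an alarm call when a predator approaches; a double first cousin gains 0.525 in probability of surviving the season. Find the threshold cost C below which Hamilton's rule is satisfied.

r to a double first cousin = 0.25 (double first cousins share both grandparent pairs — four paths of length 4: r = 4·(1/2)^4 = 1/4).
Hamilton's rule: n·r·B > C, so the trait is favored while C < n·r·B = 1·0.25·0.525 = 0.13125.

0.13125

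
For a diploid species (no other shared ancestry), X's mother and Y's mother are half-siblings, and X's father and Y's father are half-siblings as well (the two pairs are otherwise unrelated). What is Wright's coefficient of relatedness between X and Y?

0.125

Independent pedigree routes through distinct common ancestors add.
X and Y are related in two ways: half first cousins through their mothers (r = 1/16) and half first cousins through their fathers (r = 1/16).
r = 1/16 + 1/16 = 1/8 = 0.125.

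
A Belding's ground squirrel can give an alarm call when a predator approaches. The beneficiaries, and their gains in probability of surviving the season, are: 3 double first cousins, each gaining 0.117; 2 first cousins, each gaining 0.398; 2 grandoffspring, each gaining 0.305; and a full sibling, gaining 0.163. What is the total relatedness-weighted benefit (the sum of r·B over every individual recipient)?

r to a double first cousin = 0.25 (double first cousins share both grandparent pairs — four paths of length 4: r = 4·(1/2)^4 = 1/4).
r to a first cousin = 0.125 (first cousins share one grandparent pair — two paths of length 4: r = 2·(1/2)^4 = 1/8).
r to a grandoffspring = 0.25 (two parent–offspring links: r = (1/2)^2 = 1/4).
r to a full sibling = 0.5 (full sibs share both parents — two paths of length 2: r = 2·(1/2)^2 = 1/2).
Summing one r·B term per recipient: 3·0.25·0.117 + 2·0.125·0.398 + 2·0.25·0.305 + 1·0.5·0.163 = 0.42125.

0.42125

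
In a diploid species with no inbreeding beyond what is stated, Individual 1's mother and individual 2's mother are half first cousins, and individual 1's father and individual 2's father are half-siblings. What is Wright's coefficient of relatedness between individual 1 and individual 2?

0.078125

With two independent routes of shared ancestry, r is the sum of the two contributions.
Individual 1 and individual 2 are related in two ways: half second cousins through their mothers (r = 1/64) and half first cousins through their fathers (r = 1/16).
r = 1/64 + 1/16 = 5/64 = 0.078125.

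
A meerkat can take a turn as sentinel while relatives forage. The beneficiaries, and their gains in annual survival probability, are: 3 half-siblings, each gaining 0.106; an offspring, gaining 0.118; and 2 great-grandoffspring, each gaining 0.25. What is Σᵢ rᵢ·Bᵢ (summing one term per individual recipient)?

r to a half-sibling = 0.25 (half-sibs share one parent — one path of length 2: r = (1/2)^2 = 1/4).
r to an offspring = 0.5 (one parent–offspring link: r = (1/2)^1 = 1/2).
r to a great-grandoffspring = 0.125 (three parent–offspring links: r = (1/2)^3 = 1/8).
Summing one r·B term per recipient: 3·0.25·0.106 + 1·0.5·0.118 + 2·0.125·0.25 = 0.201.

0.201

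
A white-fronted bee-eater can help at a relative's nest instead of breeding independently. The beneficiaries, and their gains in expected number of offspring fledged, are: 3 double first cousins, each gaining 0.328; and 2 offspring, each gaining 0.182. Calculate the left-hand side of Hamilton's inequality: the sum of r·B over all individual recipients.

0.428

r to a double first cousin = 0.25 (double first cousins share both grandparent pairs — four paths of length 4: r = 4·(1/2)^4 = 1/4).
r to an offspring = 0.5 (one parent–offspring link: r = (1/2)^1 = 1/2).
Summing one r·B term per recipient: 3·0.25·0.328 + 2·0.5·0.182 = 0.428.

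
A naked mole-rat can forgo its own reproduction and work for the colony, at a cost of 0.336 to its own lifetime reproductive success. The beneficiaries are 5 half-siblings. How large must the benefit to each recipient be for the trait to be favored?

r to a half-sibling = 0.25 (half-sibs share one parent — one path of length 2: r = (1/2)^2 = 1/4).
Hamilton's rule with n recipients of equal r: n·r·B > C, so B > C/(n·r) = 0.336/(5·0.25) = 0.2688.

0.2688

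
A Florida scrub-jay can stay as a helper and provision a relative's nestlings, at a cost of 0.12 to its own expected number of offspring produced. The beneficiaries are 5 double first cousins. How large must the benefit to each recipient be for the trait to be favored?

r to a double first cousin = 1/4 (double first cousins share both grandparent pairs — four paths of length 4: r = 4·(1/2)^4 = 1/4).
Hamilton's rule with n recipients of equal r: n·r·B > C, so B > C/(n·r) = 0.12/(5·0.25) = 0.096.

0.096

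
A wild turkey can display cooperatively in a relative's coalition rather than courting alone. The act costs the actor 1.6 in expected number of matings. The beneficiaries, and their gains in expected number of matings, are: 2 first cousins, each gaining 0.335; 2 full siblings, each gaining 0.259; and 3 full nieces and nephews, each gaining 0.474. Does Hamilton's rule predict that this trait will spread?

Hamilton's rule: the trait is favored when the sum of r·B over every recipient exceeds the actor's cost C.
r to a first cousin = 1/8 (first cousins share one grandparent pair — two paths of length 4: r = 2·(1/2)^4 = 1/8).
r to a full sibling = 1/2 (full sibs share both parents — two paths of length 2: r = 2·(1/2)^2 = 1/2).
r to a full niece or nephew = 0.25 (full aunt/uncle↔niece/nephew: two paths of length 3 through the shared grandparent pair: r = 2·(1/2)^3 = 1/4).
Summing one r·B term per recipient: 2·0.125·0.335 + 2·0.5·0.259 + 3·0.25·0.474 = 0.69825.
0.69825 < 1.6: the indirect benefit is less than the cost.

No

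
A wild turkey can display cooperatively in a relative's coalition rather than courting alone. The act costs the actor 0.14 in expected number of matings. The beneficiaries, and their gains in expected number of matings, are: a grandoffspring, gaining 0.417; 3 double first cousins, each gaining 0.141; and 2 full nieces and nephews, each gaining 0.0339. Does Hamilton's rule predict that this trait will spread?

Hamilton's rule: the trait is favored when the sum of r·B over every recipient exceeds the actor's cost C.
r to a grandoffspring = 1/4 (two parent–offspring links: r = (1/2)^2 = 1/4).
r to a double first cousin = 0.25 (double first cousins share both grandparent pairs — four paths of length 4: r = 4·(1/2)^4 = 1/4).
r to a full niece or nephew = 1/4 (full aunt/uncle↔niece/nephew: two paths of length 3 through the shared grandparent pair: r = 2·(1/2)^3 = 1/4).
Summing one r·B term per recipient: 1·0.25·0.417 + 3·0.25·0.141 + 2·0.25·0.0339 = 0.22695.
0.22695 > 0.14: the indirect benefit exceeds the cost.

Yes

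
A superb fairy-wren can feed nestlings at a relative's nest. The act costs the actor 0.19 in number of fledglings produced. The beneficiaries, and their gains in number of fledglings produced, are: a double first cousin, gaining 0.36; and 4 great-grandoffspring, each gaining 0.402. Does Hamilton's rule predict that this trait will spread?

Hamilton's rule: the trait is favored when the sum of r·B over every recipient exceeds the actor's cost C.
r to a double first cousin = 1/4 (double first cousins share both grandparent pairs — four paths of length 4: r = 4·(1/2)^4 = 1/4).
r to a great-grandoffspring = 0.125 (three parent–offspring links: r = (1/2)^3 = 1/8).
Summing one r·B term per recipient: 1·0.25·0.36 + 4·0.125·0.402 = 0.291.
0.291 > 0.19: the indirect benefit exceeds the cost.

Yes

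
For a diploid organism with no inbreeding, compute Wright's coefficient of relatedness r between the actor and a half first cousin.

Each parent–offspring link contributes a factor of 1/2, and independent paths through distinct common ancestors add.
Half first cousins share one grandparent — one path of length 4: r = (1/2)^4 = 1/16.

0.0625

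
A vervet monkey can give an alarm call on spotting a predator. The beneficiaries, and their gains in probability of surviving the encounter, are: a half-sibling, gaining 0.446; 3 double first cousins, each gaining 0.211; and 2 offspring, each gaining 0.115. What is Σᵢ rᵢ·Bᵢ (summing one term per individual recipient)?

0.38475

r to a half-sibling = 1/4 (half-sibs share one parent — one path of length 2: r = (1/2)^2 = 1/4).
r to a double first cousin = 0.25 (double first cousins share both grandparent pairs — four paths of length 4: r = 4·(1/2)^4 = 1/4).
r to an offspring = 0.5 (one parent–offspring link: r = (1/2)^1 = 1/2).
Summing one r·B term per recipient: 1·0.25·0.446 + 3·0.25·0.211 + 2·0.5·0.115 = 0.38475.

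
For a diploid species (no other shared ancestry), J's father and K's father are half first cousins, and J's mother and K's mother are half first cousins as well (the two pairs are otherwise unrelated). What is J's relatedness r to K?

0.03125

Relatedness sums over independent paths through distinct common ancestors.
J and K are related in two ways: half second cousins through their fathers (r = 1/64) and half second cousins through their mothers (r = 1/64).
r = 1/64 + 1/64 = 1/32 = 0.03125.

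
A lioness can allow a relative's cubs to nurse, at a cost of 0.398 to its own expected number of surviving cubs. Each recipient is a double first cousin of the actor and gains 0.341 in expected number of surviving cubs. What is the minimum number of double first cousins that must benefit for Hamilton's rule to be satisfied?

5

r to a double first cousin = 0.25 (double first cousins share both grandparent pairs — four paths of length 4: r = 4·(1/2)^4 = 1/4).
Hamilton's rule: n·r·B > C  ⇒  n > C/(r·B) = 0.398/(0.25·0.341) = 4.669.
The smallest integer exceeding 4.669 is 5.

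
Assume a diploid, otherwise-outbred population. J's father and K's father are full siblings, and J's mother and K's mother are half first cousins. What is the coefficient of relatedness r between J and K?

0.140625

With two independent routes of shared ancestry, r is the sum of the two contributions.
J and K are related in two ways: first cousins through their fathers (r = 1/8) and half second cousins through their mothers (r = 1/64).
r = 1/8 + 1/64 = 0.140625.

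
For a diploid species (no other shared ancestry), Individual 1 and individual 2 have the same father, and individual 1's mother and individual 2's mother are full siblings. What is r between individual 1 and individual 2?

Independent pedigree routes through distinct common ancestors add.
Individual 1 and individual 2 are related in two ways: half-sibs through their shared father (r = 1/4) and first cousins through their mothers (r = 1/8).
r = 1/4 + 1/8 = 0.375.

0.375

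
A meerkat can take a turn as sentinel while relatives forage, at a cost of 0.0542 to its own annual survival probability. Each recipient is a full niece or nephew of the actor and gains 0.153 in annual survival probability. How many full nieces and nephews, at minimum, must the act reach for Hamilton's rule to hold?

r to a full niece or nephew = 1/4 (full aunt/uncle↔niece/nephew: two paths of length 3 through the shared grandparent pair: r = 2·(1/2)^3 = 1/4).
Hamilton's rule: n·r·B > C  ⇒  n > C/(r·B) = 0.0542/(0.25·0.153) = 1.417.
The smallest integer exceeding 1.417 is 2.

2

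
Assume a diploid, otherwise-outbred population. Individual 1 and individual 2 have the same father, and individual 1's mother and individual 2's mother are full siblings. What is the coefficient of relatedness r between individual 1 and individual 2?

0.375

With two independent routes of shared ancestry, r is the sum of the two contributions.
Individual 1 and individual 2 are related in two ways: half-sibs through their shared father (r = 1/4) and first cousins through their mothers (r = 1/8).
r = 1/4 + 1/8 = 0.375.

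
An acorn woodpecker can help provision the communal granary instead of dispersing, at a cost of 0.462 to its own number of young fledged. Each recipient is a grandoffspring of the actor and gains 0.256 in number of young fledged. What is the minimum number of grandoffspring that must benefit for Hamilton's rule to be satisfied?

8

r to a grandoffspring = 0.25 (two parent–offspring links: r = (1/2)^2 = 1/4).
Hamilton's rule: n·r·B > C  ⇒  n > C/(r·B) = 0.462/(0.25·0.256) = 7.219.
The smallest integer exceeding 7.219 is 8.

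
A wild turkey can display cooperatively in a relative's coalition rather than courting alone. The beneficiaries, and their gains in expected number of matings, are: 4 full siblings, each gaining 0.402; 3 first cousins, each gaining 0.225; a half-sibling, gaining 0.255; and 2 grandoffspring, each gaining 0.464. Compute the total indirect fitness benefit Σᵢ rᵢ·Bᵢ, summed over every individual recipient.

1.184125

r to a full sibling = 1/2 (full sibs share both parents — two paths of length 2: r = 2·(1/2)^2 = 1/2).
r to a first cousin = 1/8 (first cousins share one grandparent pair — two paths of length 4: r = 2·(1/2)^4 = 1/8).
r to a half-sibling = 0.25 (half-sibs share one parent — one path of length 2: r = (1/2)^2 = 1/4).
r to a grandoffspring = 1/4 (two parent–offspring links: r = (1/2)^2 = 1/4).
Summing one r·B term per recipient: 4·0.5·0.402 + 3·0.125·0.225 + 1·0.25·0.255 + 2·0.25·0.464 = 1.184125.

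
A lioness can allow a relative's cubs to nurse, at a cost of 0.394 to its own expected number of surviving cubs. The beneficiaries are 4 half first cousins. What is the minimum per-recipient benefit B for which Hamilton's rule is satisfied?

r to a half first cousin = 1/16 (half first cousins share one grandparent — one path of length 4: r = (1/2)^4 = 1/16).
Hamilton's rule with n recipients of equal r: n·r·B > C, so B > C/(n·r) = 0.394/(4·0.0625) = 1.576.

1.576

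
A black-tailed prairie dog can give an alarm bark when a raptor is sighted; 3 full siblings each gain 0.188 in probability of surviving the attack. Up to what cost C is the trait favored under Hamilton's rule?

r to a full sibling = 1/2 (full sibs share both parents — two paths of length 2: r = 2·(1/2)^2 = 1/2).
Hamilton's rule: n·r·B > C, so the trait is favored while C < n·r·B = 3·0.5·0.188 = 0.282.

0.282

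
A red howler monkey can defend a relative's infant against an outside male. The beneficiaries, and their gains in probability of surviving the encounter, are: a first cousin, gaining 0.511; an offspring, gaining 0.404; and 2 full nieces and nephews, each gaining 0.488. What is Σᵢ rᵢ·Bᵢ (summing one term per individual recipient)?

0.509875

r to a first cousin = 1/8 (first cousins share one grandparent pair — two paths of length 4: r = 2·(1/2)^4 = 1/8).
r to an offspring = 1/2 (one parent–offspring link: r = (1/2)^1 = 1/2).
r to a full niece or nephew = 0.25 (full aunt/uncle↔niece/nephew: two paths of length 3 through the shared grandparent pair: r = 2·(1/2)^3 = 1/4).
Summing one r·B term per recipient: 1·0.125·0.511 + 1·0.5·0.404 + 2·0.25·0.488 = 0.509875.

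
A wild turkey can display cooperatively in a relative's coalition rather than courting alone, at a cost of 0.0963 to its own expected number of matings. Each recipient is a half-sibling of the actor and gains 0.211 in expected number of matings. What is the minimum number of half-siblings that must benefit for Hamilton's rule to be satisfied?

r to a half-sibling = 1/4 (half-sibs share one parent — one path of length 2: r = (1/2)^2 = 1/4).
Hamilton's rule: n·r·B > C  ⇒  n > C/(r·B) = 0.0963/(0.25·0.211) = 1.826.
The smallest integer exceeding 1.826 is 2.

2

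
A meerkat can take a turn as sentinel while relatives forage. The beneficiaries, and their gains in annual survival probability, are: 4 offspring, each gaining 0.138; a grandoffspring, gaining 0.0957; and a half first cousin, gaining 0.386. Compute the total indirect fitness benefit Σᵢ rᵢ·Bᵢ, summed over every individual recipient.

r to an offspring = 1/2 (one parent–offspring link: r = (1/2)^1 = 1/2).
r to a grandoffspring = 0.25 (two parent–offspring links: r = (1/2)^2 = 1/4).
r to a half first cousin = 1/16 (half first cousins share one grandparent — one path of length 4: r = (1/2)^4 = 1/16).
Summing one r·B term per recipient: 4·0.5·0.138 + 1·0.25·0.0957 + 1·0.0625·0.386 = 0.32405.

0.32405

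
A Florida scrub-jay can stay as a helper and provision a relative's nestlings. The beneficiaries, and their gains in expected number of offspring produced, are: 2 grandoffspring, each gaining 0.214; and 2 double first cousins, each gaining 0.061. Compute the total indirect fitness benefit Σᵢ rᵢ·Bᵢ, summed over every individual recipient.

r to a grandoffspring = 1/4 (two parent–offspring links: r = (1/2)^2 = 1/4).
r to a double first cousin = 1/4 (double first cousins share both grandparent pairs — four paths of length 4: r = 4·(1/2)^4 = 1/4).
Summing one r·B term per recipient: 2·0.25·0.214 + 2·0.25·0.061 = 0.1375.

0.1375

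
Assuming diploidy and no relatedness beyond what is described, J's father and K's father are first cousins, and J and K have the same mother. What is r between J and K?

Independent pedigree routes through distinct common ancestors add.
J and K are related in two ways: second cousins through their fathers (r = 1/32) and half-sibs through their shared mother (r = 1/4).
r = 1/32 + 1/4 = 9/32 = 0.28125.

0.28125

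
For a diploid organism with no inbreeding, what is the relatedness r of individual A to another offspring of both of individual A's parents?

0.5

Each parent–offspring link contributes a factor of 1/2, and independent paths through distinct common ancestors add.
Full sibs share both parents — two paths of length 2: r = 2·(1/2)^2 = 1/2.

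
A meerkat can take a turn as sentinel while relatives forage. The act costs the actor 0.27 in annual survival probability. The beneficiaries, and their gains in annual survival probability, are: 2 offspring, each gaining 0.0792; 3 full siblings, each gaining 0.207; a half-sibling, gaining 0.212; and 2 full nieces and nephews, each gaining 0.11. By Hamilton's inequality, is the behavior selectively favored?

Hamilton's rule: the trait is favored when the sum of r·B over every recipient exceeds the actor's cost C.
r to an offspring = 1/2 (one parent–offspring link: r = (1/2)^1 = 1/2).
r to a full sibling = 0.5 (full sibs share both parents — two paths of length 2: r = 2·(1/2)^2 = 1/2).
r to a half-sibling = 1/4 (half-sibs share one parent — one path of length 2: r = (1/2)^2 = 1/4).
r to a full niece or nephew = 1/4 (full aunt/uncle↔niece/nephew: two paths of length 3 through the shared grandparent pair: r = 2·(1/2)^3 = 1/4).
Summing one r·B term per recipient: 2·0.5·0.0792 + 3·0.5·0.207 + 1·0.25·0.212 + 2·0.25·0.11 = 0.4977.
0.4977 > 0.27: the indirect benefit exceeds the cost.

Yes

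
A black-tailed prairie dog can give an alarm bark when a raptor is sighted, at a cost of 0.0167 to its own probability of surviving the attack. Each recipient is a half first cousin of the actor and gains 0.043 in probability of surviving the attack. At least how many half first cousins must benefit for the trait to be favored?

r to a half first cousin = 1/16 (half first cousins share one grandparent — one path of length 4: r = (1/2)^4 = 1/16).
Hamilton's rule: n·r·B > C  ⇒  n > C/(r·B) = 0.0167/(0.0625·0.043) = 6.214.
The smallest integer exceeding 6.214 is 7.

7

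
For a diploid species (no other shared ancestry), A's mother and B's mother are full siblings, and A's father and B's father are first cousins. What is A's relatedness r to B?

Wright's path rule: contributions from independent ancestry routes add.
A and B are related in two ways: first cousins through their mothers (r = 1/8) and second cousins through their fathers (r = 1/32).
r = 1/8 + 1/32 = 5/32 = 0.15625.

0.15625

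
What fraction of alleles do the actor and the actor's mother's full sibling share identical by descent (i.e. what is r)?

0.25

Each parent–offspring link contributes a factor of 1/2, and independent paths through distinct common ancestors add.
Full aunt/uncle↔niece/nephew: two paths of length 3 through the shared grandparent pair: r = 2·(1/2)^3 = 1/4.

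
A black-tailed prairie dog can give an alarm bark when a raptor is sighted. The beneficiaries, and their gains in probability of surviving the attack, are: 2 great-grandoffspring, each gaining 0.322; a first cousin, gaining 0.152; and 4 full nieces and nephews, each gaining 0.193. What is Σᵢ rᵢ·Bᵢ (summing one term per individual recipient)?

0.2925

r to a great-grandoffspring = 1/8 (three parent–offspring links: r = (1/2)^3 = 1/8).
r to a first cousin = 0.125 (first cousins share one grandparent pair — two paths of length 4: r = 2·(1/2)^4 = 1/8).
r to a full niece or nephew = 0.25 (full aunt/uncle↔niece/nephew: two paths of length 3 through the shared grandparent pair: r = 2·(1/2)^3 = 1/4).
Summing one r·B term per recipient: 2·0.125·0.322 + 1·0.125·0.152 + 4·0.25·0.193 = 0.2925.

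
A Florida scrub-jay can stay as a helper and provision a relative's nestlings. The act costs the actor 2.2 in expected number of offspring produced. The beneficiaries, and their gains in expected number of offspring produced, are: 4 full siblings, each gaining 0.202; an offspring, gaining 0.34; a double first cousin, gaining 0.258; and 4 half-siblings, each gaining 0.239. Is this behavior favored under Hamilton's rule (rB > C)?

Hamilton's rule: the trait is favored when the sum of r·B over every recipient exceeds the actor's cost C.
r to a full sibling = 0.5 (full sibs share both parents — two paths of length 2: r = 2·(1/2)^2 = 1/2).
r to an offspring = 0.5 (one parent–offspring link: r = (1/2)^1 = 1/2).
r to a double first cousin = 1/4 (double first cousins share both grandparent pairs — four paths of length 4: r = 4·(1/2)^4 = 1/4).
r to a half-sibling = 0.25 (half-sibs share one parent — one path of length 2: r = (1/2)^2 = 1/4).
Summing one r·B term per recipient: 4·0.5·0.202 + 1·0.5·0.34 + 1·0.25·0.258 + 4·0.25·0.239 = 0.8775.
0.8775 < 2.2: the indirect benefit is less than the cost.

No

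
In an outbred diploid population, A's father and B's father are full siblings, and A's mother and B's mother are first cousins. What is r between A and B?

0.15625

With two independent routes of shared ancestry, r is the sum of the two contributions.
A and B are related in two ways: first cousins through their fathers (r = 1/8) and second cousins through their mothers (r = 1/32).
r = 1/8 + 1/32 = 5/32 = 0.15625.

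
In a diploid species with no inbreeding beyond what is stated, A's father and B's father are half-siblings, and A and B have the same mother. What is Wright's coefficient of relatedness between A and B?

With two independent routes of shared ancestry, r is the sum of the two contributions.
A and B are related in two ways: half first cousins through their fathers (r = 1/16) and half-sibs through their shared mother (r = 1/4).
r = 1/16 + 1/4 = 5/16 = 0.3125.

0.3125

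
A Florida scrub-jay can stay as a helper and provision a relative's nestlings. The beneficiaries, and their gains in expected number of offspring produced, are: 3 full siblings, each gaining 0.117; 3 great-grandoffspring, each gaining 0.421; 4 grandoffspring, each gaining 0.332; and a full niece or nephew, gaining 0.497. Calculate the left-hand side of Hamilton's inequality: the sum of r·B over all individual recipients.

0.789625

r to a full sibling = 1/2 (full sibs share both parents — two paths of length 2: r = 2·(1/2)^2 = 1/2).
r to a great-grandoffspring = 1/8 (three parent–offspring links: r = (1/2)^3 = 1/8).
r to a grandoffspring = 1/4 (two parent–offspring links: r = (1/2)^2 = 1/4).
r to a full niece or nephew = 1/4 (full aunt/uncle↔niece/nephew: two paths of length 3 through the shared grandparent pair: r = 2·(1/2)^3 = 1/4).
Summing one r·B term per recipient: 3·0.5·0.117 + 3·0.125·0.421 + 4·0.25·0.332 + 1·0.25·0.497 = 0.789625.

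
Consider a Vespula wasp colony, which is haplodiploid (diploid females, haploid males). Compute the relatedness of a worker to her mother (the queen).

One meiotic link between diploid queen and diploid daughter: r = 1/2.

0.5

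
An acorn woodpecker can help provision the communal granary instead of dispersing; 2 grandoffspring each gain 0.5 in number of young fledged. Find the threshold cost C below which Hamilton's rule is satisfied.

0.25

r to a grandoffspring = 1/4 (two parent–offspring links: r = (1/2)^2 = 1/4).
Hamilton's rule: n·r·B > C, so the trait is favored while C < n·r·B = 2·0.25·0.5 = 0.25.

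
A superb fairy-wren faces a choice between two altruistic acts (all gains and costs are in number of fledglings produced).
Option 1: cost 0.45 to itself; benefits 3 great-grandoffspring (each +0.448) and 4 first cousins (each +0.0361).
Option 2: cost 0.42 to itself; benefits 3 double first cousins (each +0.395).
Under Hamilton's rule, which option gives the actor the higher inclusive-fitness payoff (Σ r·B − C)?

Option 2

Option 1: r to a great-grandoffspring = 0.125.
Option 1: r to a first cousin = 0.125.
Option 1: Σ r·B − C = (3·0.125·0.448 + 4·0.125·0.0361) − 0.45 = -0.26395.
Option 2: r to a double first cousin = 0.25.
Option 2: Σ r·B − C = (3·0.25·0.395) − 0.42 = -0.12375.
Option 2 has the higher net inclusive-fitness payoff.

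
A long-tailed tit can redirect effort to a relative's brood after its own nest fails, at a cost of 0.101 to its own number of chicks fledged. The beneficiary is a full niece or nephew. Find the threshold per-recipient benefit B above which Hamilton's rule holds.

r to a full niece or nephew = 0.25 (full aunt/uncle↔niece/nephew: two paths of length 3 through the shared grandparent pair: r = 2·(1/2)^3 = 1/4).
Hamilton's rule with n recipients of equal r: n·r·B > C, so B > C/(n·r) = 0.101/(1·0.25) = 0.404.

0.404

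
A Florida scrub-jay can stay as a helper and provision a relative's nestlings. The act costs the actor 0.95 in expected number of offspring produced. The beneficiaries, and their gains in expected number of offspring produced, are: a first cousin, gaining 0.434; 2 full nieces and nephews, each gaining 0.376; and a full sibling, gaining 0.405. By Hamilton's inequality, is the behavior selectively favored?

No

Hamilton's rule: the trait is favored when the sum of r·B over every recipient exceeds the actor's cost C.
r to a first cousin = 0.125 (first cousins share one grandparent pair — two paths of length 4: r = 2·(1/2)^4 = 1/8).
r to a full niece or nephew = 0.25 (full aunt/uncle↔niece/nephew: two paths of length 3 through the shared grandparent pair: r = 2·(1/2)^3 = 1/4).
r to a full sibling = 1/2 (full sibs share both parents — two paths of length 2: r = 2·(1/2)^2 = 1/2).
Summing one r·B term per recipient: 1·0.125·0.434 + 2·0.25·0.376 + 1·0.5·0.405 = 0.44475.
0.44475 < 0.95: the indirect benefit is less than the cost.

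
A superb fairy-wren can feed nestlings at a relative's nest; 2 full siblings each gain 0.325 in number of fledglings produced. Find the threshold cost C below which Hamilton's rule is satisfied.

r to a full sibling = 0.5 (full sibs share both parents — two paths of length 2: r = 2·(1/2)^2 = 1/2).
Hamilton's rule: n·r·B > C, so the trait is favored while C < n·r·B = 2·0.5·0.325 = 0.325.

0.325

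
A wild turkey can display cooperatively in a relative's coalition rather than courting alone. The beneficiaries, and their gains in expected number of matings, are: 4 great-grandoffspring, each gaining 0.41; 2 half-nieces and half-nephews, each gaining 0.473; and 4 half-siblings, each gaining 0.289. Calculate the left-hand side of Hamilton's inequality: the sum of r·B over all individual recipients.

r to a great-grandoffspring = 0.125 (three parent–offspring links: r = (1/2)^3 = 1/8).
r to a half-niece or half-nephew = 0.125 (half-aunt/uncle↔niece/nephew: one path of length 3: r = (1/2)^3 = 1/8).
r to a half-sibling = 1/4 (half-sibs share one parent — one path of length 2: r = (1/2)^2 = 1/4).
Summing one r·B term per recipient: 4·0.125·0.41 + 2·0.125·0.473 + 4·0.25·0.289 = 0.61225.

0.61225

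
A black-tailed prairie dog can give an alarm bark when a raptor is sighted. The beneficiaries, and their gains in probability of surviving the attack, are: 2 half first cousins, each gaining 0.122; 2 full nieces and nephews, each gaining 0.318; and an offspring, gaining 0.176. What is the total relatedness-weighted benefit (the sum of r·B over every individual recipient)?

r to a half first cousin = 1/16 (half first cousins share one grandparent — one path of length 4: r = (1/2)^4 = 1/16).
r to a full niece or nephew = 1/4 (full aunt/uncle↔niece/nephew: two paths of length 3 through the shared grandparent pair: r = 2·(1/2)^3 = 1/4).
r to an offspring = 1/2 (one parent–offspring link: r = (1/2)^1 = 1/2).
Summing one r·B term per recipient: 2·0.0625·0.122 + 2·0.25·0.318 + 1·0.5·0.176 = 0.26225.

0.26225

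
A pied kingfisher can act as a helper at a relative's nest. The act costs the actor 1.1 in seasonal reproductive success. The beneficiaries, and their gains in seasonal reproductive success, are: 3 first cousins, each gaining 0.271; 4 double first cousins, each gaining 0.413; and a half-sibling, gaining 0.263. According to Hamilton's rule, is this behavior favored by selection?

Hamilton's rule: the trait is favored when the sum of r·B over every recipient exceeds the actor's cost C.
r to a first cousin = 0.125 (first cousins share one grandparent pair — two paths of length 4: r = 2·(1/2)^4 = 1/8).
r to a double first cousin = 0.25 (double first cousins share both grandparent pairs — four paths of length 4: r = 4·(1/2)^4 = 1/4).
r to a half-sibling = 0.25 (half-sibs share one parent — one path of length 2: r = (1/2)^2 = 1/4).
Summing one r·B term per recipient: 3·0.125·0.271 + 4·0.25·0.413 + 1·0.25·0.263 = 0.580375.
0.580375 < 1.1: the indirect benefit is less than the cost.

No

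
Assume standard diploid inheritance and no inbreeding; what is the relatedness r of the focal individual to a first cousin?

0.125

Each parent–offspring link contributes a factor of 1/2, and independent paths through distinct common ancestors add.
First cousins share one grandparent pair — two paths of length 4: r = 2·(1/2)^4 = 1/8.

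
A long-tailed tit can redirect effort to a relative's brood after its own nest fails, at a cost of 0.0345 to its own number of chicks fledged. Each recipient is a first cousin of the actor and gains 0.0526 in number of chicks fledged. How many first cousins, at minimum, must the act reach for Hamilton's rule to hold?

6

r to a first cousin = 1/8 (first cousins share one grandparent pair — two paths of length 4: r = 2·(1/2)^4 = 1/8).
Hamilton's rule: n·r·B > C  ⇒  n > C/(r·B) = 0.0345/(0.125·0.0526) = 5.247.
The smallest integer exceeding 5.247 is 6.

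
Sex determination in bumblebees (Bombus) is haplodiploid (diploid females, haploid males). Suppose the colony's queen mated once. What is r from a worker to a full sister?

Haplodiploid full sisters inherit their father's entire haploid genome identically (contributing 1/2) and on average half of their mother's contribution (1/2 · 1/2 = 1/4); r = 1/2 + 1/4 = 3/4.

0.75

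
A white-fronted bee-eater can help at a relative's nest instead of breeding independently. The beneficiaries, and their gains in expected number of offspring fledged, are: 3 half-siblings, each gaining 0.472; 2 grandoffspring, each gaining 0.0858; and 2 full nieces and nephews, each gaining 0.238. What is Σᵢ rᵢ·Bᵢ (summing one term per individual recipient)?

r to a half-sibling = 0.25 (half-sibs share one parent — one path of length 2: r = (1/2)^2 = 1/4).
r to a grandoffspring = 1/4 (two parent–offspring links: r = (1/2)^2 = 1/4).
r to a full niece or nephew = 0.25 (full aunt/uncle↔niece/nephew: two paths of length 3 through the shared grandparent pair: r = 2·(1/2)^3 = 1/4).
Summing one r·B term per recipient: 3·0.25·0.472 + 2·0.25·0.0858 + 2·0.25·0.238 = 0.5159.

0.5159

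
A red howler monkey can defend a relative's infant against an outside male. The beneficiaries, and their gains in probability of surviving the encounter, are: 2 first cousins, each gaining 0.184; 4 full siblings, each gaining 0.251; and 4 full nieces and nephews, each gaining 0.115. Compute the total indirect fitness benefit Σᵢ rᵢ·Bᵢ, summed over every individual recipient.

r to a first cousin = 1/8 (first cousins share one grandparent pair — two paths of length 4: r = 2·(1/2)^4 = 1/8).
r to a full sibling = 0.5 (full sibs share both parents — two paths of length 2: r = 2·(1/2)^2 = 1/2).
r to a full niece or nephew = 1/4 (full aunt/uncle↔niece/nephew: two paths of length 3 through the shared grandparent pair: r = 2·(1/2)^3 = 1/4).
Summing one r·B term per recipient: 2·0.125·0.184 + 4·0.5·0.251 + 4·0.25·0.115 = 0.663.

0.663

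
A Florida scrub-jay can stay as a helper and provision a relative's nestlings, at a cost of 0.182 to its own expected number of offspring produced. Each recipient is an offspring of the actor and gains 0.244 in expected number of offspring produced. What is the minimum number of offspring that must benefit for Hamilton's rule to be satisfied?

2

r to an offspring = 1/2 (one parent–offspring link: r = (1/2)^1 = 1/2).
Hamilton's rule: n·r·B > C  ⇒  n > C/(r·B) = 0.182/(0.5·0.244) = 1.492.
The smallest integer exceeding 1.492 is 2.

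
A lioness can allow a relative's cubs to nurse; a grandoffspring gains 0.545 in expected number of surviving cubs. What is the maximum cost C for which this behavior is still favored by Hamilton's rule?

r to a grandoffspring = 1/4 (two parent–offspring links: r = (1/2)^2 = 1/4).
Hamilton's rule: n·r·B > C, so the trait is favored while C < n·r·B = 1·0.25·0.545 = 0.13625.

0.13625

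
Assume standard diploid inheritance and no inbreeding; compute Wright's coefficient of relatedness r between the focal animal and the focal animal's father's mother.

Each parent–offspring link contributes a factor of 1/2, and independent paths through distinct common ancestors add.
Two parent–offspring links: r = (1/2)^2 = 1/4.

0.25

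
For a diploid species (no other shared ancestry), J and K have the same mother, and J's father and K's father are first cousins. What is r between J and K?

0.28125

Independent pedigree routes through distinct common ancestors add.
J and K are related in two ways: half-sibs through their shared mother (r = 1/4) and second cousins through their fathers (r = 1/32).
r = 1/4 + 1/32 = 9/32 = 0.28125.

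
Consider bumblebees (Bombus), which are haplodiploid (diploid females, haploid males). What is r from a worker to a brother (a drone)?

0.25

Her haploid brother carries none of their father's genes and a random half of their mother's genome; that half matches the maternal half of her own genome with probability 1/2: r = 1/2 · 1/2 = 1/4.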